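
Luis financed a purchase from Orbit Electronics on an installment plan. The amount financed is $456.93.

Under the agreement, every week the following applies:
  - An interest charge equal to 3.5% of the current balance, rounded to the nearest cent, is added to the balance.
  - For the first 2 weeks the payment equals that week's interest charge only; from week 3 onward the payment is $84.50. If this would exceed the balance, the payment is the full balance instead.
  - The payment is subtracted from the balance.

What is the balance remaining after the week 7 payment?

$89.55

# | Opening | Interest | Payment | End bal
1 | $456.93 | $15.99 | $15.99 | $456.93
2 | $456.93 | $15.99 | $15.99 | $456.93
3 | $456.93 | $15.99 | $84.50 | $388.42
4 | $388.42 | $13.59 | $84.50 | $317.51
5 | $317.51 | $11.11 | $84.50 | $244.12
6 | $244.12 | $8.54 | $84.50 | $168.16
7 | $168.16 | $5.89 | $84.50 | $89.55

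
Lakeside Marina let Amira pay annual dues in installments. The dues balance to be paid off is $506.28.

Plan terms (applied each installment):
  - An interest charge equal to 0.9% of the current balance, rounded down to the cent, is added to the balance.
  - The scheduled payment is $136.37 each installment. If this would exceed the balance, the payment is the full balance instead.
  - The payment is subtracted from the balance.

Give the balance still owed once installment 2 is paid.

Installment 1: opening $506.28; interest $4.55 → $510.83; payment $136.37; balance $374.46
Installment 2: opening $374.46; interest $3.37 → $377.83; payment $136.37; balance $241.46

$241.46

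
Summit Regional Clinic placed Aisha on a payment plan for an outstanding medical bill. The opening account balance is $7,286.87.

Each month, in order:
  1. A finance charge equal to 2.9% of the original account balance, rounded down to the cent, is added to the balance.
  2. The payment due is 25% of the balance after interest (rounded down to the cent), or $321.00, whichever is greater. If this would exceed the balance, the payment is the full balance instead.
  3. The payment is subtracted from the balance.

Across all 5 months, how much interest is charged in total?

Month 1: opening $7,286.87; interest $211.31 → $7,498.18; payment $1,874.54; balance $5,623.64
Month 2: opening $5,623.64; interest $211.31 → $5,834.95; payment $1,458.73; balance $4,376.22
Month 3: opening $4,376.22; interest $211.31 → $4,587.53; payment $1,146.88; balance $3,440.65
Month 4: opening $3,440.65; interest $211.31 → $3,651.96; payment $912.99; balance $2,738.97
Month 5: opening $2,738.97; interest $211.31 → $2,950.28; payment $737.57; balance $2,212.71
Total interest: $211.31 + $211.31 + $211.31 + $211.31 + $211.31 = $1,056.55

$1,056.55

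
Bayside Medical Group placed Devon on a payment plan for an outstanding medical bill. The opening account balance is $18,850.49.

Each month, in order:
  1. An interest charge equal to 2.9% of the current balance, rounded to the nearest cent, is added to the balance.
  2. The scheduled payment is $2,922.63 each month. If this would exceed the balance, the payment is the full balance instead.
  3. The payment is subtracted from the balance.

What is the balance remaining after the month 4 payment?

$8,925.15

Month 1: opening $18,850.49; interest $546.66 → $19,397.15; payment $2,922.63; balance $16,474.52
Month 2: opening $16,474.52; interest $477.76 → $16,952.28; payment $2,922.63; balance $14,029.65
Month 3: opening $14,029.65; interest $406.86 → $14,436.51; payment $2,922.63; balance $11,513.88
Month 4: opening $11,513.88; interest $333.90 → $11,847.78; payment $2,922.63; balance $8,925.15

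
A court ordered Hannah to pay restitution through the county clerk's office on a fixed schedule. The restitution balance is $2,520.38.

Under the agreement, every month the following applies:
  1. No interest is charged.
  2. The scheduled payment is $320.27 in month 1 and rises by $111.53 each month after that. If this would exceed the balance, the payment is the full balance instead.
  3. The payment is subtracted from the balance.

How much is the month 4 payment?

Month 1: opening $2,520.38; payment $320.27; balance $2,200.11
Month 2: opening $2,200.11; payment $431.80; balance $1,768.31
Month 3: opening $1,768.31; payment $543.33; balance $1,224.98
Month 4: opening $1,224.98; payment $654.86; balance $570.12

$654.86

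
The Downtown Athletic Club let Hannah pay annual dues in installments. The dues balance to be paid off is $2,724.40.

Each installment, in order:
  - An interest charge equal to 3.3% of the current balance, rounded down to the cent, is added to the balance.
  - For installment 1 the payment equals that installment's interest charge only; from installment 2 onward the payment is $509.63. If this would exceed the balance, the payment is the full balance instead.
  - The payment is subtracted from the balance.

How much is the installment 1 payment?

$89.90

# | Opening | Interest | Payment | End bal
1 | $2,724.40 | $89.90 | $89.90 | $2,724.40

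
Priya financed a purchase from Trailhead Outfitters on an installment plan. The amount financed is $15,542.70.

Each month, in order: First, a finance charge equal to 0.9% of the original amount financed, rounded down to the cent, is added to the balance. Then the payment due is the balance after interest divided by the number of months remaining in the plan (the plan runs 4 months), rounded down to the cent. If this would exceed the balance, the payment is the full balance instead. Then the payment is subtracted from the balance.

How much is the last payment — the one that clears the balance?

$4,177.10

# | Opening | Interest | Payment | End bal
1 | $15,542.70 | $139.88 | $3,920.64 | $11,761.94
2 | $11,761.94 | $139.88 | $3,967.27 | $7,934.55
3 | $7,934.55 | $139.88 | $4,037.21 | $4,037.22
4 | $4,037.22 | $139.88 | $4,177.10 | $0.00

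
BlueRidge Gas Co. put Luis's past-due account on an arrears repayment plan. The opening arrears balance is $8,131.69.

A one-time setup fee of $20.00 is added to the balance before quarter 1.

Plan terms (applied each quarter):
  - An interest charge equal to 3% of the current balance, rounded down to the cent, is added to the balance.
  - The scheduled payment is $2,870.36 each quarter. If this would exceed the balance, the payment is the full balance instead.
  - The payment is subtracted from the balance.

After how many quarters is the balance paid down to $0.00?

Quarter 1: $8,151.69 +$244.55 interest = $8,396.24; pay $2,870.36 → $5,525.88
Quarter 2: $5,525.88 +$165.77 interest = $5,691.65; pay $2,870.36 → $2,821.29
Quarter 3: $2,821.29 +$84.63 interest = $2,905.92; pay $2,870.36 → $35.56
Quarter 4: $35.56 +$1.06 interest = $36.62; pay $36.62 → $0.00
Balance reaches $0.00 in quarter 4.

4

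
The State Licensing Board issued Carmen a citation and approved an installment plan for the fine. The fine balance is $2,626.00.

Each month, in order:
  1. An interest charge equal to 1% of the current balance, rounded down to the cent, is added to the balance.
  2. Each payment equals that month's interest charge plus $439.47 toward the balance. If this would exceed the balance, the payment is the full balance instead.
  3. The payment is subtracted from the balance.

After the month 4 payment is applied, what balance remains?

$868.12

Month 1: opening $2,626.00; interest $26.26 → $2,652.26; payment $465.73; balance $2,186.53
Month 2: opening $2,186.53; interest $21.86 → $2,208.39; payment $461.33; balance $1,747.06
Month 3: opening $1,747.06; interest $17.47 → $1,764.53; payment $456.94; balance $1,307.59
Month 4: opening $1,307.59; interest $13.07 → $1,320.66; payment $452.54; balance $868.12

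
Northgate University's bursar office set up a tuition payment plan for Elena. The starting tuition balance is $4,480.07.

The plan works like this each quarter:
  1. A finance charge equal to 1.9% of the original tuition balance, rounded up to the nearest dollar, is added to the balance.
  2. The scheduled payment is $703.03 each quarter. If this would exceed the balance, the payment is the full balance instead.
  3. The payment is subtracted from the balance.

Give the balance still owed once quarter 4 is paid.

$2,011.95

Quarter 1: opening $4,480.07; interest $86.00 → $4,566.07; payment $703.03; balance $3,863.04
Quarter 2: opening $3,863.04; interest $86.00 → $3,949.04; payment $703.03; balance $3,246.01
Quarter 3: opening $3,246.01; interest $86.00 → $3,332.01; payment $703.03; balance $2,628.98
Quarter 4: opening $2,628.98; interest $86.00 → $2,714.98; payment $703.03; balance $2,011.95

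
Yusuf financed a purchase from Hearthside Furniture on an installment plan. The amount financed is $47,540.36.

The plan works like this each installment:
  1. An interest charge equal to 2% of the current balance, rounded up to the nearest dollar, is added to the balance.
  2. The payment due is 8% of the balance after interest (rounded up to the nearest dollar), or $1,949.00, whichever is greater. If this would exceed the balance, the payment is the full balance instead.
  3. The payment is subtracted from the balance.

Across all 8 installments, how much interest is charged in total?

$6,158.00

# | Opening | Interest | Payment | End bal
1 | $47,540.36 | $951.00 | $3,880.00 | $44,611.36
2 | $44,611.36 | $893.00 | $3,641.00 | $41,863.36
3 | $41,863.36 | $838.00 | $3,417.00 | $39,284.36
4 | $39,284.36 | $786.00 | $3,206.00 | $36,864.36
5 | $36,864.36 | $738.00 | $3,009.00 | $34,593.36
6 | $34,593.36 | $692.00 | $2,823.00 | $32,462.36
7 | $32,462.36 | $650.00 | $2,649.00 | $30,463.36
8 | $30,463.36 | $610.00 | $2,486.00 | $28,587.36
Total interest: $951.00 + $893.00 + $838.00 + $786.00 + $738.00 + $692.00 + $650.00 + $610.00 = $6,158.00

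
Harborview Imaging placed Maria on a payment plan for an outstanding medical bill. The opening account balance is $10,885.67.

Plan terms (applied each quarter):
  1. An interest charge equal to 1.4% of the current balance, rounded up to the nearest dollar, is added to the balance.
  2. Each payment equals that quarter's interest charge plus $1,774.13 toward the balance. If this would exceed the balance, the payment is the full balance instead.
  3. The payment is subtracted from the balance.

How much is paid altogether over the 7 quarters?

$11,434.67

Quarter 1: opening $10,885.67; interest $153.00 → $11,038.67; payment $1,927.13; balance $9,111.54
Quarter 2: opening $9,111.54; interest $128.00 → $9,239.54; payment $1,902.13; balance $7,337.41
Quarter 3: opening $7,337.41; interest $103.00 → $7,440.41; payment $1,877.13; balance $5,563.28
Quarter 4: opening $5,563.28; interest $78.00 → $5,641.28; payment $1,852.13; balance $3,789.15
Quarter 5: opening $3,789.15; interest $54.00 → $3,843.15; payment $1,828.13; balance $2,015.02
Quarter 6: opening $2,015.02; interest $29.00 → $2,044.02; payment $1,803.13; balance $240.89
Quarter 7: opening $240.89; interest $4.00 → $244.89; payment $244.89; balance $0.00
Total paid: $11,434.67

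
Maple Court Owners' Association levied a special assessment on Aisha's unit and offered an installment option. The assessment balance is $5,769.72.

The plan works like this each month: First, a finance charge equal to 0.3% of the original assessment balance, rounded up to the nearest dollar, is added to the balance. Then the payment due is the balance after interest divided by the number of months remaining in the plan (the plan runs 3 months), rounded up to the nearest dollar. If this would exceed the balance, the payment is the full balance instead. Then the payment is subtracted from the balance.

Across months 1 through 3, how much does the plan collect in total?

Month 1: $5,769.72 +$18.00 interest = $5,787.72; pay $1,930.00 → $3,857.72
Month 2: $3,857.72 +$18.00 interest = $3,875.72; pay $1,938.00 → $1,937.72
Month 3: $1,937.72 +$18.00 interest = $1,955.72; pay $1,955.72 → $0.00
Total paid: $5,823.72

$5,823.72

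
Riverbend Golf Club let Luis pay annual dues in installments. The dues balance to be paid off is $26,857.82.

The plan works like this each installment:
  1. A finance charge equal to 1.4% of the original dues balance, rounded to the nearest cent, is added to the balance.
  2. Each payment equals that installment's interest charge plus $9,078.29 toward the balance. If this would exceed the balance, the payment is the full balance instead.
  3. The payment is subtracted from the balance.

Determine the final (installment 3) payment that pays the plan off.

$9,077.25

Installment 1: $26,857.82 +$376.01 interest = $27,233.83; pay $9,454.30 → $17,779.53
Installment 2: $17,779.53 +$376.01 interest = $18,155.54; pay $9,454.30 → $8,701.24
Installment 3: $8,701.24 +$376.01 interest = $9,077.25; pay $9,077.25 → $0.00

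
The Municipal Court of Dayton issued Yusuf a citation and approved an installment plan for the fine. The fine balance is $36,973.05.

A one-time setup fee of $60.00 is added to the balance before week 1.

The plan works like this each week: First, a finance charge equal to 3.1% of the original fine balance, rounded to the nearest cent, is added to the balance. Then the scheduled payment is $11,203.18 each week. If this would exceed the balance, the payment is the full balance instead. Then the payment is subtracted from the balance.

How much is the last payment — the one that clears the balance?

# | Opening | Interest | Payment | End bal
1 | $37,033.05 | $1,146.16 | $11,203.18 | $26,976.03
2 | $26,976.03 | $1,146.16 | $11,203.18 | $16,919.01
3 | $16,919.01 | $1,146.16 | $11,203.18 | $6,861.99
4 | $6,861.99 | $1,146.16 | $8,008.15 | $0.00

$8,008.15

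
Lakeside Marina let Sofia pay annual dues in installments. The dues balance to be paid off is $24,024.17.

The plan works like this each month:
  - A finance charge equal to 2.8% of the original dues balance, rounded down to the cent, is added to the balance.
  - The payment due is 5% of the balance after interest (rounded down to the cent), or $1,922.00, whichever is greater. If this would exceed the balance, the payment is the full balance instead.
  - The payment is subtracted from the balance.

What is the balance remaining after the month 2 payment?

$21,525.51

Month 1: opening $24,024.17; interest $672.67 → $24,696.84; payment $1,922.00; balance $22,774.84
Month 2: opening $22,774.84; interest $672.67 → $23,447.51; payment $1,922.00; balance $21,525.51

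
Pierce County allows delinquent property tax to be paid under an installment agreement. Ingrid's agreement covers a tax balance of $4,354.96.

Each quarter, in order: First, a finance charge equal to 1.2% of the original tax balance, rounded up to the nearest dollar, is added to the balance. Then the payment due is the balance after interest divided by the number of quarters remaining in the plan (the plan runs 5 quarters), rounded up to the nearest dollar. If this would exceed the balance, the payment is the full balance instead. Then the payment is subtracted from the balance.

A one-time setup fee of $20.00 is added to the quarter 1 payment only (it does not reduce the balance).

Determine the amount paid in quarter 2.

$895.00

Quarter 1: $4,354.96 +$53.00 interest = $4,407.96; pay $882.00 (+ $20.00 fee) → $3,525.96
Quarter 2: $3,525.96 +$53.00 interest = $3,578.96; pay $895.00 → $2,683.96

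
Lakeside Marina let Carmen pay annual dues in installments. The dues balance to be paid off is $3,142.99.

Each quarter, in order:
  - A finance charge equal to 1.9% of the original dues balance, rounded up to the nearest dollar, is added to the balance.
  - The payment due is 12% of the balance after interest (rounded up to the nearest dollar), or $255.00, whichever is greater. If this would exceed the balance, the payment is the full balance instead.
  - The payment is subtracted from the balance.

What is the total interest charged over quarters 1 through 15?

$900.00

Quarter 1: opening $3,142.99; interest $60.00 → $3,202.99; payment $385.00; balance $2,817.99
Quarter 2: opening $2,817.99; interest $60.00 → $2,877.99; payment $346.00; balance $2,531.99
Quarter 3: opening $2,531.99; interest $60.00 → $2,591.99; payment $312.00; balance $2,279.99
Quarter 4: opening $2,279.99; interest $60.00 → $2,339.99; payment $281.00; balance $2,058.99
Quarter 5: opening $2,058.99; interest $60.00 → $2,118.99; payment $255.00; balance $1,863.99
Quarter 6: opening $1,863.99; interest $60.00 → $1,923.99; payment $255.00; balance $1,668.99
Quarter 7: opening $1,668.99; interest $60.00 → $1,728.99; payment $255.00; balance $1,473.99
Quarter 8: opening $1,473.99; interest $60.00 → $1,533.99; payment $255.00; balance $1,278.99
Quarter 9: opening $1,278.99; interest $60.00 → $1,338.99; payment $255.00; balance $1,083.99
Quarter 10: opening $1,083.99; interest $60.00 → $1,143.99; payment $255.00; balance $888.99
Quarter 11: opening $888.99; interest $60.00 → $948.99; payment $255.00; balance $693.99
Quarter 12: opening $693.99; interest $60.00 → $753.99; payment $255.00; balance $498.99
Quarter 13: opening $498.99; interest $60.00 → $558.99; payment $255.00; balance $303.99
Quarter 14: opening $303.99; interest $60.00 → $363.99; payment $255.00; balance $108.99
Quarter 15: opening $108.99; interest $60.00 → $168.99; payment $168.99; balance $0.00
Total interest: $60.00 + $60.00 + $60.00 + $60.00 + $60.00 + $60.00 + $60.00 + $60.00 + $60.00 + $60.00 + $60.00 + $60.00 + $60.00 + $60.00 + $60.00 = $900.00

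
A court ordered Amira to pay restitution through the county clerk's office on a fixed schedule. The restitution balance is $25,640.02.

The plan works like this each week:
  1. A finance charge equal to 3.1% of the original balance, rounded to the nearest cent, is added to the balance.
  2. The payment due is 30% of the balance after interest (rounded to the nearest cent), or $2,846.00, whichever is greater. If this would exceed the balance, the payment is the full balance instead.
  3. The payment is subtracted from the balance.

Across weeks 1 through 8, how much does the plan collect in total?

$31,998.74

# | Opening | Interest | Payment | End bal
1 | $25,640.02 | $794.84 | $7,930.46 | $18,504.40
2 | $18,504.40 | $794.84 | $5,789.77 | $13,509.47
3 | $13,509.47 | $794.84 | $4,291.29 | $10,013.02
4 | $10,013.02 | $794.84 | $3,242.36 | $7,565.50
5 | $7,565.50 | $794.84 | $2,846.00 | $5,514.34
6 | $5,514.34 | $794.84 | $2,846.00 | $3,463.18
7 | $3,463.18 | $794.84 | $2,846.00 | $1,412.02
8 | $1,412.02 | $794.84 | $2,206.86 | $0.00
Total paid: $31,998.74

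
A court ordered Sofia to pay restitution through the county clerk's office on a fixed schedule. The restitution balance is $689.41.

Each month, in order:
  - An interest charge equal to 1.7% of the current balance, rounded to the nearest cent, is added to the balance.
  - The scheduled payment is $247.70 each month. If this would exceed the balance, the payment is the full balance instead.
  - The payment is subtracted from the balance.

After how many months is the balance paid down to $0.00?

3

# | Opening | Interest | Payment | End bal
1 | $689.41 | $11.72 | $247.70 | $453.43
2 | $453.43 | $7.71 | $247.70 | $213.44
3 | $213.44 | $3.63 | $217.07 | $0.00
Balance reaches $0.00 in month 3.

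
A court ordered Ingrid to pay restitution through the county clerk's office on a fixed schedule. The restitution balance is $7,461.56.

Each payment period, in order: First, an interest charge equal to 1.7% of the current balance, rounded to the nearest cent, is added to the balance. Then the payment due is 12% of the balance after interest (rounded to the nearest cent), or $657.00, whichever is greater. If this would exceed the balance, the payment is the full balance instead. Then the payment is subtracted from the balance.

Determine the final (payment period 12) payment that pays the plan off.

$550.41

Payment period 1: opening $7,461.56; interest $126.85 → $7,588.41; payment $910.61; balance $6,677.80
Payment period 2: opening $6,677.80; interest $113.52 → $6,791.32; payment $814.96; balance $5,976.36
Payment period 3: opening $5,976.36; interest $101.60 → $6,077.96; payment $729.36; balance $5,348.60
Payment period 4: opening $5,348.60; interest $90.93 → $5,439.53; payment $657.00; balance $4,782.53
Payment period 5: opening $4,782.53; interest $81.30 → $4,863.83; payment $657.00; balance $4,206.83
Payment period 6: opening $4,206.83; interest $71.52 → $4,278.35; payment $657.00; balance $3,621.35
Payment period 7: opening $3,621.35; interest $61.56 → $3,682.91; payment $657.00; balance $3,025.91
Payment period 8: opening $3,025.91; interest $51.44 → $3,077.35; payment $657.00; balance $2,420.35
Payment period 9: opening $2,420.35; interest $41.15 → $2,461.50; payment $657.00; balance $1,804.50
Payment period 10: opening $1,804.50; interest $30.68 → $1,835.18; payment $657.00; balance $1,178.18
Payment period 11: opening $1,178.18; interest $20.03 → $1,198.21; payment $657.00; balance $541.21
Payment period 12: opening $541.21; interest $9.20 → $550.41; payment $550.41; balance $0.00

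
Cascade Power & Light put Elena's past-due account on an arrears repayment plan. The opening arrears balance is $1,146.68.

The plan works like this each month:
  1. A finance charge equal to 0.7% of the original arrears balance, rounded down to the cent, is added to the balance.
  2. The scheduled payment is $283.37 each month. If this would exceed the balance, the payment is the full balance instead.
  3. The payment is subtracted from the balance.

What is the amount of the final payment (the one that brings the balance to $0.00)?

# | Opening | Interest | Payment | End bal
1 | $1,146.68 | $8.02 | $283.37 | $871.33
2 | $871.33 | $8.02 | $283.37 | $595.98
3 | $595.98 | $8.02 | $283.37 | $320.63
4 | $320.63 | $8.02 | $283.37 | $45.28
5 | $45.28 | $8.02 | $53.30 | $0.00

$53.30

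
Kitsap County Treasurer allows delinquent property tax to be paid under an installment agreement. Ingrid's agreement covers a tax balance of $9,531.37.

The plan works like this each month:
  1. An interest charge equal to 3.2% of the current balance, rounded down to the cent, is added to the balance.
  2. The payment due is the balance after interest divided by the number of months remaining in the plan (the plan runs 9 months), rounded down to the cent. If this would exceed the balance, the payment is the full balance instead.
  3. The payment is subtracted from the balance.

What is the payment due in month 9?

$1,406.14

Month 1: opening $9,531.37; interest $305.00 → $9,836.37; payment $1,092.93; balance $8,743.44
Month 2: opening $8,743.44; interest $279.79 → $9,023.23; payment $1,127.90; balance $7,895.33
Month 3: opening $7,895.33; interest $252.65 → $8,147.98; payment $1,163.99; balance $6,983.99
Month 4: opening $6,983.99; interest $223.48 → $7,207.47; payment $1,201.24; balance $6,006.23
Month 5: opening $6,006.23; interest $192.19 → $6,198.42; payment $1,239.68; balance $4,958.74
Month 6: opening $4,958.74; interest $158.67 → $5,117.41; payment $1,279.35; balance $3,838.06
Month 7: opening $3,838.06; interest $122.81 → $3,960.87; payment $1,320.29; balance $2,640.58
Month 8: opening $2,640.58; interest $84.49 → $2,725.07; payment $1,362.53; balance $1,362.54
Month 9: opening $1,362.54; interest $43.60 → $1,406.14; payment $1,406.14; balance $0.00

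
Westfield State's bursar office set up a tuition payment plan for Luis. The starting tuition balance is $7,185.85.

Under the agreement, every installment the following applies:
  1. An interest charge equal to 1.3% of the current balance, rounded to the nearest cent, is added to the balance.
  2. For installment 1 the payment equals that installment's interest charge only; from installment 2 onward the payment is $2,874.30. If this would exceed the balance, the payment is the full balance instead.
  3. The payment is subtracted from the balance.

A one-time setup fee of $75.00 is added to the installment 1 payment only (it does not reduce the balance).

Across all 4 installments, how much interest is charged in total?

$264.74

Installment 1: $7,185.85 +$93.42 interest = $7,279.27; pay $93.42 (+ $75.00 fee) → $7,185.85
Installment 2: $7,185.85 +$93.42 interest = $7,279.27; pay $2,874.30 → $4,404.97
Installment 3: $4,404.97 +$57.26 interest = $4,462.23; pay $2,874.30 → $1,587.93
Installment 4: $1,587.93 +$20.64 interest = $1,608.57; pay $1,608.57 → $0.00
Total interest: $93.42 + $93.42 + $57.26 + $20.64 = $264.74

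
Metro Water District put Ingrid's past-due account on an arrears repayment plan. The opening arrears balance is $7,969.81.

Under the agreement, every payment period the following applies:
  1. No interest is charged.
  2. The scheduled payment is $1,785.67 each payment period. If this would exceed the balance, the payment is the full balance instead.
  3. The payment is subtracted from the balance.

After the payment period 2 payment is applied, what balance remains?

$4,398.47

Payment period 1: opening $7,969.81; payment $1,785.67; balance $6,184.14
Payment period 2: opening $6,184.14; payment $1,785.67; balance $4,398.47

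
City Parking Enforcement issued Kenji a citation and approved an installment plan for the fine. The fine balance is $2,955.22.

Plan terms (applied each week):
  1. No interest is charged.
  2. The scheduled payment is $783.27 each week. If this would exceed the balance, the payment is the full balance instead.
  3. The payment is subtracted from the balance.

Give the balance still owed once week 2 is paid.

Week 1: $2,955.22 − $783.27 → $2,171.95
Week 2: $2,171.95 − $783.27 → $1,388.68

$1,388.68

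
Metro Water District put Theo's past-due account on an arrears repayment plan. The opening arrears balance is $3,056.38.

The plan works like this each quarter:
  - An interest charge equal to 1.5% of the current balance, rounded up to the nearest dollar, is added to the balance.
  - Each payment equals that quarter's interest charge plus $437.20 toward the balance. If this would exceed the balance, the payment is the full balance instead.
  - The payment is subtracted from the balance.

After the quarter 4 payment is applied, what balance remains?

Quarter 1: $3,056.38 +$46.00 interest = $3,102.38; pay $483.20 → $2,619.18
Quarter 2: $2,619.18 +$40.00 interest = $2,659.18; pay $477.20 → $2,181.98
Quarter 3: $2,181.98 +$33.00 interest = $2,214.98; pay $470.20 → $1,744.78
Quarter 4: $1,744.78 +$27.00 interest = $1,771.78; pay $464.20 → $1,307.58

$1,307.58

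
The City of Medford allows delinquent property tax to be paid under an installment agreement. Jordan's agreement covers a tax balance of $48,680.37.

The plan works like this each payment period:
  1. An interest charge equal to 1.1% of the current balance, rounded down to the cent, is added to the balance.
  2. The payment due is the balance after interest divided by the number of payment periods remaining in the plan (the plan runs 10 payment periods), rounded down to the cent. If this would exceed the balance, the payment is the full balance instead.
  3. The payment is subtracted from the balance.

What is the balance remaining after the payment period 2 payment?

$39,805.78

# | Opening | Interest | Payment | End bal
1 | $48,680.37 | $535.48 | $4,921.58 | $44,294.27
2 | $44,294.27 | $487.23 | $4,975.72 | $39,805.78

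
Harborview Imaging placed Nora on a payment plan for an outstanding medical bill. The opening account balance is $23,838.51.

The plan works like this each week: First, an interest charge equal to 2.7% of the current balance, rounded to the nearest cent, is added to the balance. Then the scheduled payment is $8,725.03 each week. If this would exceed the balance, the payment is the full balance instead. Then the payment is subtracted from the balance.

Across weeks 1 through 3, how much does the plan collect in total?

$25,108.94

Week 1: opening $23,838.51; interest $643.64 → $24,482.15; payment $8,725.03; balance $15,757.12
Week 2: opening $15,757.12; interest $425.44 → $16,182.56; payment $8,725.03; balance $7,457.53
Week 3: opening $7,457.53; interest $201.35 → $7,658.88; payment $7,658.88; balance $0.00
Total paid: $25,108.94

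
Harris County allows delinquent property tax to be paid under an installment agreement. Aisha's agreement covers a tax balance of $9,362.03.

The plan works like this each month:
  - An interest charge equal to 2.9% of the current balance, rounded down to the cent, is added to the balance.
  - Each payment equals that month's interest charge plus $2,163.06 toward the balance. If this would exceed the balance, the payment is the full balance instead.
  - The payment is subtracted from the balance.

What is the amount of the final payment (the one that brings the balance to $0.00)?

$730.37

Month 1: opening $9,362.03; interest $271.49 → $9,633.52; payment $2,434.55; balance $7,198.97
Month 2: opening $7,198.97; interest $208.77 → $7,407.74; payment $2,371.83; balance $5,035.91
Month 3: opening $5,035.91; interest $146.04 → $5,181.95; payment $2,309.10; balance $2,872.85
Month 4: opening $2,872.85; interest $83.31 → $2,956.16; payment $2,246.37; balance $709.79
Month 5: opening $709.79; interest $20.58 → $730.37; payment $730.37; balance $0.00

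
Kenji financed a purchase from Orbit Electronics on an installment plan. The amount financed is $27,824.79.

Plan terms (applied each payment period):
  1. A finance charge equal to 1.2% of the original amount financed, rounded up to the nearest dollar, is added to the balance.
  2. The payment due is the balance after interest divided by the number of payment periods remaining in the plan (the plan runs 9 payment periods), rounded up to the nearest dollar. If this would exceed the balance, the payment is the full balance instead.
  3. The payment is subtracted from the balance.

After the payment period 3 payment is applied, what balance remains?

$19,307.79

# | Opening | Interest | Payment | End bal
1 | $27,824.79 | $334.00 | $3,129.00 | $25,029.79
2 | $25,029.79 | $334.00 | $3,171.00 | $22,192.79
3 | $22,192.79 | $334.00 | $3,219.00 | $19,307.79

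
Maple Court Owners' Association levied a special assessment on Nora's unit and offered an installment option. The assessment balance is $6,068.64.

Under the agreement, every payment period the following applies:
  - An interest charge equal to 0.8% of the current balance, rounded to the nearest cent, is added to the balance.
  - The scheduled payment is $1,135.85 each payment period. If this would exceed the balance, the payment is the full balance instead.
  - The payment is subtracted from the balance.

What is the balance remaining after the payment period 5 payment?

Payment period 1: $6,068.64 +$48.55 interest = $6,117.19; pay $1,135.85 → $4,981.34
Payment period 2: $4,981.34 +$39.85 interest = $5,021.19; pay $1,135.85 → $3,885.34
Payment period 3: $3,885.34 +$31.08 interest = $3,916.42; pay $1,135.85 → $2,780.57
Payment period 4: $2,780.57 +$22.24 interest = $2,802.81; pay $1,135.85 → $1,666.96
Payment period 5: $1,666.96 +$13.34 interest = $1,680.30; pay $1,135.85 → $544.45

$544.45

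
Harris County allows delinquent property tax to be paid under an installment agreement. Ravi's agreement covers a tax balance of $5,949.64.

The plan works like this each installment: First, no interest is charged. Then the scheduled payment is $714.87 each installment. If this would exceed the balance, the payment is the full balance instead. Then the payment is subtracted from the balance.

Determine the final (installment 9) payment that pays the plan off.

$230.68

Installment 1: opening $5,949.64; payment $714.87; balance $5,234.77
Installment 2: opening $5,234.77; payment $714.87; balance $4,519.90
Installment 3: opening $4,519.90; payment $714.87; balance $3,805.03
Installment 4: opening $3,805.03; payment $714.87; balance $3,090.16
Installment 5: opening $3,090.16; payment $714.87; balance $2,375.29
Installment 6: opening $2,375.29; payment $714.87; balance $1,660.42
Installment 7: opening $1,660.42; payment $714.87; balance $945.55
Installment 8: opening $945.55; payment $714.87; balance $230.68
Installment 9: opening $230.68; payment $230.68; balance $0.00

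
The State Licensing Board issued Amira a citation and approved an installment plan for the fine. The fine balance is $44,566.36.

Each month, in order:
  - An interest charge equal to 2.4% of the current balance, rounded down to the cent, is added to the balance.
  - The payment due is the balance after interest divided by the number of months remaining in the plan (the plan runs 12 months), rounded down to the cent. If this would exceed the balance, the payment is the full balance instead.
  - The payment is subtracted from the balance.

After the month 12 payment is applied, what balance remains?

# | Opening | Interest | Payment | End bal
1 | $44,566.36 | $1,069.59 | $3,802.99 | $41,832.96
2 | $41,832.96 | $1,003.99 | $3,894.26 | $38,942.69
3 | $38,942.69 | $934.62 | $3,987.73 | $35,889.58
4 | $35,889.58 | $861.34 | $4,083.43 | $32,667.49
5 | $32,667.49 | $784.01 | $4,181.43 | $29,270.07
6 | $29,270.07 | $702.48 | $4,281.79 | $25,690.76
7 | $25,690.76 | $616.57 | $4,384.55 | $21,922.78
8 | $21,922.78 | $526.14 | $4,489.78 | $17,959.14
9 | $17,959.14 | $431.01 | $4,597.53 | $13,792.62
10 | $13,792.62 | $331.02 | $4,707.88 | $9,415.76
11 | $9,415.76 | $225.97 | $4,820.86 | $4,820.87
12 | $4,820.87 | $115.70 | $4,936.57 | $0.00

$0.00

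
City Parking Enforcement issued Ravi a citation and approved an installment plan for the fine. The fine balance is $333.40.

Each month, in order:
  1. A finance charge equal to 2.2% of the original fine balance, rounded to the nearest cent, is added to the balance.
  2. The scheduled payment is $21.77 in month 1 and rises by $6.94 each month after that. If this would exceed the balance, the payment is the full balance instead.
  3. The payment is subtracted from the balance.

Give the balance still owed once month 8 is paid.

$23.56

# | Opening | Interest | Payment | End bal
1 | $333.40 | $7.33 | $21.77 | $318.96
2 | $318.96 | $7.33 | $28.71 | $297.58
3 | $297.58 | $7.33 | $35.65 | $269.26
4 | $269.26 | $7.33 | $42.59 | $234.00
5 | $234.00 | $7.33 | $49.53 | $191.80
6 | $191.80 | $7.33 | $56.47 | $142.66
7 | $142.66 | $7.33 | $63.41 | $86.58
8 | $86.58 | $7.33 | $70.35 | $23.56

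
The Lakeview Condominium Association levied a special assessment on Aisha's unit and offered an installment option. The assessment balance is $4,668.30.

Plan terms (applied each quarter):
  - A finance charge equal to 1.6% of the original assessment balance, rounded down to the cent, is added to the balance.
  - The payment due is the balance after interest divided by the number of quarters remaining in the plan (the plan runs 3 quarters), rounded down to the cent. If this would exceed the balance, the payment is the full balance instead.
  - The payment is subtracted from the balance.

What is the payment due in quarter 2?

Quarter 1: $4,668.30 +$74.69 interest = $4,742.99; pay $1,580.99 → $3,162.00
Quarter 2: $3,162.00 +$74.69 interest = $3,236.69; pay $1,618.34 → $1,618.35

$1,618.34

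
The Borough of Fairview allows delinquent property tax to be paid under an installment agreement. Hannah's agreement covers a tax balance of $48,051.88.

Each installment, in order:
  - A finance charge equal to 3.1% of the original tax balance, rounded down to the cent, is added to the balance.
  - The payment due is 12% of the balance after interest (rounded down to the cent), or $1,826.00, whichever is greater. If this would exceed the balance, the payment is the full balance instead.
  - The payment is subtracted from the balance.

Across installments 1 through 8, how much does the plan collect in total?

$35,692.35

Installment 1: opening $48,051.88; interest $1,489.60 → $49,541.48; payment $5,944.97; balance $43,596.51
Installment 2: opening $43,596.51; interest $1,489.60 → $45,086.11; payment $5,410.33; balance $39,675.78
Installment 3: opening $39,675.78; interest $1,489.60 → $41,165.38; payment $4,939.84; balance $36,225.54
Installment 4: opening $36,225.54; interest $1,489.60 → $37,715.14; payment $4,525.81; balance $33,189.33
Installment 5: opening $33,189.33; interest $1,489.60 → $34,678.93; payment $4,161.47; balance $30,517.46
Installment 6: opening $30,517.46; interest $1,489.60 → $32,007.06; payment $3,840.84; balance $28,166.22
Installment 7: opening $28,166.22; interest $1,489.60 → $29,655.82; payment $3,558.69; balance $26,097.13
Installment 8: opening $26,097.13; interest $1,489.60 → $27,586.73; payment $3,310.40; balance $24,276.33
Total paid: $35,692.35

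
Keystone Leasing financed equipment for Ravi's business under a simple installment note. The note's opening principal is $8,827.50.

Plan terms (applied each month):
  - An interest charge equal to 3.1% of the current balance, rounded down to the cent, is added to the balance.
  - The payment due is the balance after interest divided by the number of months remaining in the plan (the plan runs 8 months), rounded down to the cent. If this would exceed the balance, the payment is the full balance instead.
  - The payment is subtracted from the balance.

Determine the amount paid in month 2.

$1,172.91

# | Opening | Interest | Payment | End bal
1 | $8,827.50 | $273.65 | $1,137.64 | $7,963.51
2 | $7,963.51 | $246.86 | $1,172.91 | $7,037.46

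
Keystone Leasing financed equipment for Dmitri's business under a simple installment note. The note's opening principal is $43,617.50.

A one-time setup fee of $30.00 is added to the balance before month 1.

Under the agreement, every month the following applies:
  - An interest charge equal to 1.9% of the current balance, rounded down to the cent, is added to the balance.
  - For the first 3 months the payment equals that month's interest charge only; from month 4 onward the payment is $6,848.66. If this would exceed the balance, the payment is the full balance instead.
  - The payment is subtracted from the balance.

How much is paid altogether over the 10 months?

$49,461.24

# | Opening | Interest | Payment | End bal
1 | $43,647.50 | $829.30 | $829.30 | $43,647.50
2 | $43,647.50 | $829.30 | $829.30 | $43,647.50
3 | $43,647.50 | $829.30 | $829.30 | $43,647.50
4 | $43,647.50 | $829.30 | $6,848.66 | $37,628.14
5 | $37,628.14 | $714.93 | $6,848.66 | $31,494.41
6 | $31,494.41 | $598.39 | $6,848.66 | $25,244.14
7 | $25,244.14 | $479.63 | $6,848.66 | $18,875.11
8 | $18,875.11 | $358.62 | $6,848.66 | $12,385.07
9 | $12,385.07 | $235.31 | $6,848.66 | $5,771.72
10 | $5,771.72 | $109.66 | $5,881.38 | $0.00
Total paid: $49,461.24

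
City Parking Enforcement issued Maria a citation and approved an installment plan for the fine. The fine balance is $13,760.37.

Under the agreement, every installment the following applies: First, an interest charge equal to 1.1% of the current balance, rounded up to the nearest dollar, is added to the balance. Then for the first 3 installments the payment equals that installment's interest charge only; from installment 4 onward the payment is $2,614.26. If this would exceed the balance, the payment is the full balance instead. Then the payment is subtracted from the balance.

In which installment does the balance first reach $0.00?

9

# | Opening | Interest | Payment | End bal
1 | $13,760.37 | $152.00 | $152.00 | $13,760.37
2 | $13,760.37 | $152.00 | $152.00 | $13,760.37
3 | $13,760.37 | $152.00 | $152.00 | $13,760.37
4 | $13,760.37 | $152.00 | $2,614.26 | $11,298.11
5 | $11,298.11 | $125.00 | $2,614.26 | $8,808.85
6 | $8,808.85 | $97.00 | $2,614.26 | $6,291.59
7 | $6,291.59 | $70.00 | $2,614.26 | $3,747.33
8 | $3,747.33 | $42.00 | $2,614.26 | $1,175.07
9 | $1,175.07 | $13.00 | $1,188.07 | $0.00
Balance reaches $0.00 in installment 9.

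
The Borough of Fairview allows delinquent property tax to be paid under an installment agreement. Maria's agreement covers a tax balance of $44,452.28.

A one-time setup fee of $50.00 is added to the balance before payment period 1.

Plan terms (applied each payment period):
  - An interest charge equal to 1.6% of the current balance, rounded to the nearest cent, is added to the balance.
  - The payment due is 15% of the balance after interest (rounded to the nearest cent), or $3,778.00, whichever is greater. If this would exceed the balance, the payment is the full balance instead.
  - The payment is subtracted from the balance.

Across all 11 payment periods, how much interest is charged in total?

$3,921.84

# | Opening | Interest | Payment | End bal
1 | $44,502.28 | $712.04 | $6,782.15 | $38,432.17
2 | $38,432.17 | $614.91 | $5,857.06 | $33,190.02
3 | $33,190.02 | $531.04 | $5,058.16 | $28,662.90
4 | $28,662.90 | $458.61 | $4,368.23 | $24,753.28
5 | $24,753.28 | $396.05 | $3,778.00 | $21,371.33
6 | $21,371.33 | $341.94 | $3,778.00 | $17,935.27
7 | $17,935.27 | $286.96 | $3,778.00 | $14,444.23
8 | $14,444.23 | $231.11 | $3,778.00 | $10,897.34
9 | $10,897.34 | $174.36 | $3,778.00 | $7,293.70
10 | $7,293.70 | $116.70 | $3,778.00 | $3,632.40
11 | $3,632.40 | $58.12 | $3,690.52 | $0.00
Total interest: $712.04 + $614.91 + $531.04 + $458.61 + $396.05 + $341.94 + $286.96 + $231.11 + $174.36 + $116.70 + $58.12 = $3,921.84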